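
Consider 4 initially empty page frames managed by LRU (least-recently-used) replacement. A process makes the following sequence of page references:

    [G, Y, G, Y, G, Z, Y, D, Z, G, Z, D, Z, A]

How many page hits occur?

G → fault, frames (G)
Y → fault, frames (G Y)
G → hit
Y → hit
G → hit
Z → fault, frames (Y G Z)
Y → hit
D → fault, frames (G Z Y D)
Z → hit
G → hit
Z → hit
D → hit
Z → hit
A → fault, evict Y, frames (G D Z A)
Hits: 9.

9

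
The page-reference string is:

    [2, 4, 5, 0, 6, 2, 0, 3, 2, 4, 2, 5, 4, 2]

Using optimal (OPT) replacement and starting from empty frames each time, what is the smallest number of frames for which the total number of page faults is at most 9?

f=1: 14 faults
f=2: 10 faults
f=3: 8 faults
f=4: 7 faults
f=5: 6 faults
f=6: 6 faults
Smallest f with faults ≤ 9 is 3.

3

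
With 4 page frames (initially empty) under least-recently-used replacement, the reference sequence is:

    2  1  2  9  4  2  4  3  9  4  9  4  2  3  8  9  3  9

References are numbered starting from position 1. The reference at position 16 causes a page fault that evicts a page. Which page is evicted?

pos 1: 2: fault, frames [2]
pos 2: 1: fault, frames [2, 1]
pos 3: 2: hit
pos 4: 9: fault, frames [1, 2, 9]
pos 5: 4: fault, frames [1, 2, 9, 4]
pos 6: 2: hit
pos 7: 4: hit
pos 8: 3: fault, evict 1, frames [9, 2, 4, 3]
pos 9: 9: hit
pos 10: 4: hit
pos 11: 9: hit
pos 12: 4: hit
pos 13: 2: hit
pos 14: 3: hit
pos 15: 8: fault, evict 9, frames [4, 2, 3, 8]
pos 16: 9: fault, evict 4, frames [2, 3, 8, 9]
At position 16, page 4 is evicted.

4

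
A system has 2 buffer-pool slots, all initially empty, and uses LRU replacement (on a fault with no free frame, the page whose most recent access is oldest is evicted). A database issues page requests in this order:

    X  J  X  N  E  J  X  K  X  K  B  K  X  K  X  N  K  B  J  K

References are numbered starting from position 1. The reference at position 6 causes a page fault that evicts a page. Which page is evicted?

N

pos 1: X -> fault, frames [X]
pos 2: J -> fault, frames [X, J]
pos 3: X -> hit
pos 4: N -> fault, evict J, frames [X, N]
pos 5: E -> fault, evict X, frames [N, E]
pos 6: J -> fault, evict N, frames [E, J]
At position 6, page N is evicted.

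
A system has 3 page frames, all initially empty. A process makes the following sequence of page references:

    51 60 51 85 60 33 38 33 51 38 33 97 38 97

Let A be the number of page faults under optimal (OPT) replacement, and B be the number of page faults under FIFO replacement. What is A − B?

-1

Under OPT: F F . F . F F . . . . F . . → 6 faults.
Under FIFO: F F . F . F F . F . . F . . → 7 faults.
A − B = 6 − 7 = -1.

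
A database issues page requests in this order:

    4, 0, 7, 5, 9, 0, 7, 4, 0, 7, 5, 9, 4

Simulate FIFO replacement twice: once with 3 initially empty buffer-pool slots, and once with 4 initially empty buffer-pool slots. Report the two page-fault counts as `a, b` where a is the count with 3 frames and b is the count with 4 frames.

3 frames: F F F F F F F F . . F F . → 10 faults.
4 frames: F F F F F . . F F F F F F → 11 faults.
11 > 10: adding a frame increased faults — Belady's anomaly.

10, 11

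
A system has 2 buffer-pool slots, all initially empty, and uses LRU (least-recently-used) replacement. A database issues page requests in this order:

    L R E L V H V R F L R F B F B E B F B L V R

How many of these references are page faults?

L: miss, frames {L}
R: miss, frames {L,R}
E: miss, evict L, frames {R,E}
L: miss, evict R, frames {E,L}
V: miss, evict E, frames {L,V}
H: miss, evict L, frames {V,H}
V: hit
R: miss, evict H, frames {V,R}
F: miss, evict V, frames {R,F}
L: miss, evict R, frames {F,L}
R: miss, evict F, frames {L,R}
F: miss, evict L, frames {R,F}
B: miss, evict R, frames {F,B}
F: hit
B: hit
E: miss, evict F, frames {B,E}
B: hit
F: miss, evict E, frames {B,F}
B: hit
L: miss, evict F, frames {B,L}
V: miss, evict B, frames {L,V}
R: miss, evict L, frames {V,R}
Page faults: 17.

17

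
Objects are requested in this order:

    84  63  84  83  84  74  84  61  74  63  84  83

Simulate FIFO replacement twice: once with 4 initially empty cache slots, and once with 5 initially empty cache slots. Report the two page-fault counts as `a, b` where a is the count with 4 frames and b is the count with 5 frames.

6, 5

4 frames: F F . F . F . F . . F . → 6 faults.
5 frames: F F . F . F . F . . . . → 5 faults.
5 < 6: adding a frame reduced faults, as is typical.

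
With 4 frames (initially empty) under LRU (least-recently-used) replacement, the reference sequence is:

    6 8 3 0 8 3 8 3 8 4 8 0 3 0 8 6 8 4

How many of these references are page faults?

6: fault, frames {6}
8: fault, frames {6,8}
3: fault, frames {6,8,3}
0: fault, frames {6,8,3,0}
8: hit
3: hit
8: hit
3: hit
8: hit
4: fault, evict 6, frames {0,3,8,4}
8: hit
0: hit
3: hit
0: hit
8: hit
6: fault, evict 4, frames {3,0,8,6}
8: hit
4: fault, evict 3, frames {0,6,8,4}
Page faults: 7.

7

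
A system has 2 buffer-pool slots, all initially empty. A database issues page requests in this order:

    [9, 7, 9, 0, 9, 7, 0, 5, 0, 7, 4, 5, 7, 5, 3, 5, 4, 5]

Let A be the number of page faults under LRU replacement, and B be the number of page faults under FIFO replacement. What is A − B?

Under LRU: F F . F . F F F . F F F F . F . F . → 12 faults.
Under FIFO: F F . F F F F F . F F F F . F F F . → 14 faults.
A − B = 12 − 14 = -2.

-2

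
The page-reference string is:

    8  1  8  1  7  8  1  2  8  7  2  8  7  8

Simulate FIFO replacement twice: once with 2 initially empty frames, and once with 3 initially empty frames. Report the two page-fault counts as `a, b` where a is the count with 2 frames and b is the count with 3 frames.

11, 5

2 frames: F F . . F F F F F F F F F . → 11 faults.
3 frames: F F . . F . . F F . . . . . → 5 faults.
5 < 11: adding a frame reduced faults, as is typical.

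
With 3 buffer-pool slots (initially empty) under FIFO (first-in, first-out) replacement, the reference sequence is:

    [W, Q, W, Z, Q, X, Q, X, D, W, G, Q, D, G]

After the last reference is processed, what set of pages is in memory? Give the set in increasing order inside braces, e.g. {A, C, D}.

{D, G, Q}

W: fault, frames (W)
Q: fault, frames (W Q)
W: hit
Z: fault, frames (W Q Z)
Q: hit
X: fault, evict W, frames (Q Z X)
Q: hit
X: hit
D: fault, evict Q, frames (Z X D)
W: fault, evict Z, frames (X D W)
G: fault, evict X, frames (D W G)
Q: fault, evict D, frames (W G Q)
D: fault, evict W, frames (G Q D)
G: hit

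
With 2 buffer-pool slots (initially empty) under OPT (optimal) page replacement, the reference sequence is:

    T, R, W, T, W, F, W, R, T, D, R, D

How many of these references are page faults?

T: miss, frames {T}
R: miss, frames {T,R}
W: miss, evict R, frames {T,W}
T: hit
W: hit
F: miss, evict T, frames {W,F}
W: hit
R: miss, evict F, frames {W,R}
T: miss, evict W, frames {R,T}
D: miss, evict T, frames {R,D}
R: hit
D: hit
Page faults: 7.

7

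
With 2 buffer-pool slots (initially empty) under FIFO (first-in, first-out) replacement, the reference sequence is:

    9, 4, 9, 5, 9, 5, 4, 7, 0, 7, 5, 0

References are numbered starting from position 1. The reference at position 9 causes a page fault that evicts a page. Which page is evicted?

pos 1: 9 → miss, frames [9]
pos 2: 4 → miss, frames [9, 4]
pos 3: 9 → hit
pos 4: 5 → miss, evict 9, frames [4, 5]
pos 5: 9 → miss, evict 4, frames [5, 9]
pos 6: 5 → hit
pos 7: 4 → miss, evict 5, frames [9, 4]
pos 8: 7 → miss, evict 9, frames [4, 7]
pos 9: 0 → miss, evict 4, frames [7, 0]
At position 9, page 4 is evicted.

4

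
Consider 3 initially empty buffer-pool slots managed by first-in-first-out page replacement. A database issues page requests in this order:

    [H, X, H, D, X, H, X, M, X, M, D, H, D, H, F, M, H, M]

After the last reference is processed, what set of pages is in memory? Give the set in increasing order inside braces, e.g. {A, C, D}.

H: miss, frames [H]
X: miss, frames [H, X]
H: hit
D: miss, frames [H, X, D]
X: hit
H: hit
X: hit
M: miss, evict H, frames [X, D, M]
X: hit
M: hit
D: hit
H: miss, evict X, frames [D, M, H]
D: hit
H: hit
F: miss, evict D, frames [M, H, F]
M: hit
H: hit
M: hit

{F, H, M}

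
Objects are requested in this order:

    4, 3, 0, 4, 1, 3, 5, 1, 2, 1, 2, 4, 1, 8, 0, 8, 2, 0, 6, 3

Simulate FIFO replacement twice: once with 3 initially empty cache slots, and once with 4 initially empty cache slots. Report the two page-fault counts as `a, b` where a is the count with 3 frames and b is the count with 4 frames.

3 frames: F F F . F . F . F . . F F F F . F . F F → 13 faults.
4 frames: F F F . F . F . F . . F . F F . . . F F → 11 faults.
11 < 13: adding a frame reduced faults, as is typical.

13, 11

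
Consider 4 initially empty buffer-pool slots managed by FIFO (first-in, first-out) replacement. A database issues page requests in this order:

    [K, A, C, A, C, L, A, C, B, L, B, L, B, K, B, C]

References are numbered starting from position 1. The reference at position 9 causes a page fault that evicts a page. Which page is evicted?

pos 1: K -> miss, frames (K)
pos 2: A -> miss, frames (K A)
pos 3: C -> miss, frames (K A C)
pos 4: A -> hit
pos 5: C -> hit
pos 6: L -> miss, frames (K A C L)
pos 7: A -> hit
pos 8: C -> hit
pos 9: B -> miss, evict K, frames (A C L B)
At position 9, page K is evicted.

K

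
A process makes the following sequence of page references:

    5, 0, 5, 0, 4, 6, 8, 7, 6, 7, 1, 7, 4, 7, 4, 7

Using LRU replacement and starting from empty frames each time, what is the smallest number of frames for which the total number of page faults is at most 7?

f=1: 16 faults
f=2: 9 faults
f=3: 8 faults
f=4: 8 faults
f=5: 7 faults
f=6: 7 faults
f=7: 7 faults
Smallest f with faults ≤ 7 is 5.

5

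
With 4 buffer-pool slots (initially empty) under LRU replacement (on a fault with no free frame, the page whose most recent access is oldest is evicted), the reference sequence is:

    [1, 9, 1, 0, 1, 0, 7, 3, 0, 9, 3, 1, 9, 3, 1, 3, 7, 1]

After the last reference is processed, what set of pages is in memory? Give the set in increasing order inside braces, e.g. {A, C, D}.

{1, 3, 7, 9}

1 → miss, frames {1}
9 → miss, frames {1,9}
1 → hit
0 → miss, frames {9,1,0}
1 → hit
0 → hit
7 → miss, frames {9,1,0,7}
3 → miss, evict 9, frames {1,0,7,3}
0 → hit
9 → miss, evict 1, frames {7,3,0,9}
3 → hit
1 → miss, evict 7, frames {0,9,3,1}
9 → hit
3 → hit
1 → hit
3 → hit
7 → miss, evict 0, frames {9,1,3,7}
1 → hit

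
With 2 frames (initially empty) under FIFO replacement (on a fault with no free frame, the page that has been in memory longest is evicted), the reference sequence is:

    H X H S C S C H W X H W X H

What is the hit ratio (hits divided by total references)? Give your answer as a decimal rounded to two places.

H → fault, frames (H)
X → fault, frames (H X)
H → hit
S → fault, evict H, frames (X S)
C → fault, evict X, frames (S C)
S → hit
C → hit
H → fault, evict S, frames (C H)
W → fault, evict C, frames (H W)
X → fault, evict H, frames (W X)
H → fault, evict W, frames (X H)
W → fault, evict X, frames (H W)
X → fault, evict H, frames (W X)
H → fault, evict W, frames (X H)
Hits: 3 of 14 references → 3/14 = 0.2143.

0.21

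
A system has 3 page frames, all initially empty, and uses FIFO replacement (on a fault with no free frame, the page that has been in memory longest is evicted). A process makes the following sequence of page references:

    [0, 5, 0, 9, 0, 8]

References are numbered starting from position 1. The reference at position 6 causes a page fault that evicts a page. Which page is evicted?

0

pos 1: 0 -> miss, frames (0)
pos 2: 5 -> miss, frames (0 5)
pos 3: 0 -> hit
pos 4: 9 -> miss, frames (0 5 9)
pos 5: 0 -> hit
pos 6: 8 -> miss, evict 0, frames (5 9 8)
At position 6, page 0 is evicted.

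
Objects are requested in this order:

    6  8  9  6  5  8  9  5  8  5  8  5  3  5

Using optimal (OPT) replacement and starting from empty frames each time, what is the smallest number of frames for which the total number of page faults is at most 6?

3

f=1: 14 faults
f=2: 7 faults
f=3: 5 faults
f=4: 5 faults
f=5: 5 faults
Smallest f with faults ≤ 6 is 3.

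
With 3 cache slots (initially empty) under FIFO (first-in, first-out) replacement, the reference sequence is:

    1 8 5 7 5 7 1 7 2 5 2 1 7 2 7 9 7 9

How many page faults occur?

9

1 → miss, frames [1]
8 → miss, frames [1, 8]
5 → miss, frames [1, 8, 5]
7 → miss, evict 1, frames [8, 5, 7]
5 → hit
7 → hit
1 → miss, evict 8, frames [5, 7, 1]
7 → hit
2 → miss, evict 5, frames [7, 1, 2]
5 → miss, evict 7, frames [1, 2, 5]
2 → hit
1 → hit
7 → miss, evict 1, frames [2, 5, 7]
2 → hit
7 → hit
9 → miss, evict 2, frames [5, 7, 9]
7 → hit
9 → hit
Page faults: 9.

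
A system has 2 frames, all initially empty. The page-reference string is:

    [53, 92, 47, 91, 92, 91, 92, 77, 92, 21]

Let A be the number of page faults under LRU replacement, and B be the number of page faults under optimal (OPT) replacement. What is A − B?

Under LRU: F F F F F . . F . F → 7 faults.
Under OPT: F F F F . . . F . F → 6 faults.
A − B = 7 − 6 = 1.

1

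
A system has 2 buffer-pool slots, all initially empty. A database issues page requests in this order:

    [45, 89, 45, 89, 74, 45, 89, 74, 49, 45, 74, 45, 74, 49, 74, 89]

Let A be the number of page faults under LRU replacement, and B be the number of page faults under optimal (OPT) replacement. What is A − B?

3

Under LRU: F F . . F F F F F F F . . F . F → 11 faults.
Under OPT: F F . . F . F . F F . . . F . F → 8 faults.
A − B = 11 − 8 = 3.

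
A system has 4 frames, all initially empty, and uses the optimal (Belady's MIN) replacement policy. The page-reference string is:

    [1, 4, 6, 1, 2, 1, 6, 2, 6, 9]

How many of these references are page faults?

1 -> miss, frames [1]
4 -> miss, frames [1, 4]
6 -> miss, frames [1, 4, 6]
1 -> hit
2 -> miss, frames [1, 4, 6, 2]
1 -> hit
6 -> hit
2 -> hit
6 -> hit
9 -> miss, evict 2, frames [1, 4, 6, 9]
Page faults: 5.

5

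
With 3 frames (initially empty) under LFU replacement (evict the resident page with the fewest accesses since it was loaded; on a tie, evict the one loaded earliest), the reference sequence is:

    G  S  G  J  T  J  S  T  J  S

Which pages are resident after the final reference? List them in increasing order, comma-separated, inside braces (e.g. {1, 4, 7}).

G: miss, frames [G]
S: miss, frames [G, S]
G: hit
J: miss, frames [G, S, J]
T: miss, evict S, frames [G, J, T]
J: hit
S: miss, evict T, frames [G, J, S]
T: miss, evict S, frames [G, J, T]
J: hit
S: miss, evict T, frames [G, J, S]

{G, J, S}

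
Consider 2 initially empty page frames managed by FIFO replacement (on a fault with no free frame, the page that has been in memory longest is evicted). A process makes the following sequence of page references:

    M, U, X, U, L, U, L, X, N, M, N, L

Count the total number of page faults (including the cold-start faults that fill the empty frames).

M → fault, frames {M}
U → fault, frames {M,U}
X → fault, evict M, frames {U,X}
U → hit
L → fault, evict U, frames {X,L}
U → fault, evict X, frames {L,U}
L → hit
X → fault, evict L, frames {U,X}
N → fault, evict U, frames {X,N}
M → fault, evict X, frames {N,M}
N → hit
L → fault, evict N, frames {M,L}
Page faults: 9.

9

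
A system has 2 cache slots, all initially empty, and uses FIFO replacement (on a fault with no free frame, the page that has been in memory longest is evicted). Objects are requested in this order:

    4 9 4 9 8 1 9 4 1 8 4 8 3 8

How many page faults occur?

11

4 → miss, frames {4}
9 → miss, frames {4,9}
4 → hit
9 → hit
8 → miss, evict 4, frames {9,8}
1 → miss, evict 9, frames {8,1}
9 → miss, evict 8, frames {1,9}
4 → miss, evict 1, frames {9,4}
1 → miss, evict 9, frames {4,1}
8 → miss, evict 4, frames {1,8}
4 → miss, evict 1, frames {8,4}
8 → hit
3 → miss, evict 8, frames {4,3}
8 → miss, evict 4, frames {3,8}
Page faults: 11.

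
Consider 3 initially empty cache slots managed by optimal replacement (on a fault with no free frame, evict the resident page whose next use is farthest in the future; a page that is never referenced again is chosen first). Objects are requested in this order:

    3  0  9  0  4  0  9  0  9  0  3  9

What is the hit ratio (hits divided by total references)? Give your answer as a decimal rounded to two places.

3: miss, frames [3]
0: miss, frames [3, 0]
9: miss, frames [3, 0, 9]
0: hit
4: miss, evict 3, frames [0, 9, 4]
0: hit
9: hit
0: hit
9: hit
0: hit
3: miss, evict 4, frames [0, 9, 3]
9: hit
Hits: 7 of 12 references → 7/12 = 0.5833.

0.58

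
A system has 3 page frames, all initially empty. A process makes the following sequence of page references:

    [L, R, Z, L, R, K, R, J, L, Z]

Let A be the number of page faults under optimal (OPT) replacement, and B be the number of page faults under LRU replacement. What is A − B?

Under OPT: F F F . . F . F . F → 6 faults.
Under LRU: F F F . . F . F F F → 7 faults.
A − B = 6 − 7 = -1.

-1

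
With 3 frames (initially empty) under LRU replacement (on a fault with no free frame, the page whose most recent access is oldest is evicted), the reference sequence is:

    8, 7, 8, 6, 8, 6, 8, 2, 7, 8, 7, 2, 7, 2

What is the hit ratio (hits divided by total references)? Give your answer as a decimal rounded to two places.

0.64

8 -> miss, frames [8]
7 -> miss, frames [8, 7]
8 -> hit
6 -> miss, frames [7, 8, 6]
8 -> hit
6 -> hit
8 -> hit
2 -> miss, evict 7, frames [6, 8, 2]
7 -> miss, evict 6, frames [8, 2, 7]
8 -> hit
7 -> hit
2 -> hit
7 -> hit
2 -> hit
Hits: 9 of 14 references → 9/14 = 0.6429.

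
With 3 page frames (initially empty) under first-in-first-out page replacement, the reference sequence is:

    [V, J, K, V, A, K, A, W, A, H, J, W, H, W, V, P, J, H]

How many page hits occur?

8

V: miss, frames {V}
J: miss, frames {V,J}
K: miss, frames {V,J,K}
V: hit
A: miss, evict V, frames {J,K,A}
K: hit
A: hit
W: miss, evict J, frames {K,A,W}
A: hit
H: miss, evict K, frames {A,W,H}
J: miss, evict A, frames {W,H,J}
W: hit
H: hit
W: hit
V: miss, evict W, frames {H,J,V}
P: miss, evict H, frames {J,V,P}
J: hit
H: miss, evict J, frames {V,P,H}
Hits: 8.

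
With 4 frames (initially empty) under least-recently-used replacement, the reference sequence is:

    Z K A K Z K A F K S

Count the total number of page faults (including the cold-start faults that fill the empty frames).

5

Z → miss, frames {Z}
K → miss, frames {Z,K}
A → miss, frames {Z,K,A}
K → hit
Z → hit
K → hit
A → hit
F → miss, frames {Z,K,A,F}
K → hit
S → miss, evict Z, frames {A,F,K,S}
Page faults: 5.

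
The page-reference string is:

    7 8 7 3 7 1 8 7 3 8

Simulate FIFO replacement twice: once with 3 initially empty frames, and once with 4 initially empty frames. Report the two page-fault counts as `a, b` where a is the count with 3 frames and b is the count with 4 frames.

3 frames: F F . F . F . F . F → 6 faults.
4 frames: F F . F . F . . . . → 4 faults.
4 < 6: adding a frame reduced faults, as is typical.

6, 4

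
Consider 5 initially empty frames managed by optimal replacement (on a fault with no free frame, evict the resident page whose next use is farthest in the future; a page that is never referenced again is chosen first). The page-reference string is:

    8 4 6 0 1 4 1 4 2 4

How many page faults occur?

8 → miss, frames [8]
4 → miss, frames [8, 4]
6 → miss, frames [8, 4, 6]
0 → miss, frames [8, 4, 6, 0]
1 → miss, frames [8, 4, 6, 0, 1]
4 → hit
1 → hit
4 → hit
2 → miss, evict 1, frames [8, 4, 6, 0, 2]
4 → hit
Page faults: 6.

6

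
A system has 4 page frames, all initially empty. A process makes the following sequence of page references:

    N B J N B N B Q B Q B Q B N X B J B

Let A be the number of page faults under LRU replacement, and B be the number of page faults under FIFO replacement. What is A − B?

1

Under LRU: F F F . . . . F . . . . . . F . F . → 6 faults.
Under FIFO: F F F . . . . F . . . . . . F . . . → 5 faults.
A − B = 6 − 5 = 1.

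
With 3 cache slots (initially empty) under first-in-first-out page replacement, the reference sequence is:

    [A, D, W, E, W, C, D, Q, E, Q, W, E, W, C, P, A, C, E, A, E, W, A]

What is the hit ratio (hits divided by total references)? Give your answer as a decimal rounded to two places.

A -> fault, frames (A)
D -> fault, frames (A D)
W -> fault, frames (A D W)
E -> fault, evict A, frames (D W E)
W -> hit
C -> fault, evict D, frames (W E C)
D -> fault, evict W, frames (E C D)
Q -> fault, evict E, frames (C D Q)
E -> fault, evict C, frames (D Q E)
Q -> hit
W -> fault, evict D, frames (Q E W)
E -> hit
W -> hit
C -> fault, evict Q, frames (E W C)
P -> fault, evict E, frames (W C P)
A -> fault, evict W, frames (C P A)
C -> hit
E -> fault, evict C, frames (P A E)
A -> hit
E -> hit
W -> fault, evict P, frames (A E W)
A -> hit
Hits: 8 of 22 references → 8/22 = 0.3636.

0.36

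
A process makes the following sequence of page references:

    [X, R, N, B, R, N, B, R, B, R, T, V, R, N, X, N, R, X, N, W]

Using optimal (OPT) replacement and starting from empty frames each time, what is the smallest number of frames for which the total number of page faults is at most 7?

f=1: 20 faults
f=2: 13 faults
f=3: 8 faults
f=4: 7 faults
f=5: 7 faults
f=6: 7 faults
f=7: 7 faults
Smallest f with faults ≤ 7 is 4.

4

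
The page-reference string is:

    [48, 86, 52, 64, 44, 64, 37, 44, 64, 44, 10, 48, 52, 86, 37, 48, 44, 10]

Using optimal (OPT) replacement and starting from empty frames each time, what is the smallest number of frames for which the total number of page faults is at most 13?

3

f=1: 18 faults
f=2: 14 faults
f=3: 12 faults
f=4: 10 faults
f=5: 8 faults
f=6: 7 faults
f=7: 7 faults
Smallest f with faults ≤ 13 is 3.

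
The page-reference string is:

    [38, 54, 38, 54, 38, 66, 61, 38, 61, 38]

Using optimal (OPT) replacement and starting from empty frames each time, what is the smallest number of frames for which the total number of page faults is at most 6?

f=1: 10 faults
f=2: 4 faults
f=3: 4 faults
f=4: 4 faults
Smallest f with faults ≤ 6 is 2.

2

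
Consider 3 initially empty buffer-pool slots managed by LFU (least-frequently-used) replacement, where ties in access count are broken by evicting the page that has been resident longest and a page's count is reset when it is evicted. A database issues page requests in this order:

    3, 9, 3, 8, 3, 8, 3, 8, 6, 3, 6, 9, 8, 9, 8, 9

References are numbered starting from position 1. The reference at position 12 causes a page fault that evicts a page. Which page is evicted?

pos 1: 3: fault, frames {3}
pos 2: 9: fault, frames {3,9}
pos 3: 3: hit
pos 4: 8: fault, frames {3,9,8}
pos 5: 3: hit
pos 6: 8: hit
pos 7: 3: hit
pos 8: 8: hit
pos 9: 6: fault, evict 9, frames {3,8,6}
pos 10: 3: hit
pos 11: 6: hit
pos 12: 9: fault, evict 6, frames {3,8,9}
At position 12, page 6 is evicted.

6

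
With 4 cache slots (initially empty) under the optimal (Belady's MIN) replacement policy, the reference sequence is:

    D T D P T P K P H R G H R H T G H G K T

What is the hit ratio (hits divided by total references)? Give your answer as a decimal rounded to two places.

D -> miss, frames (D)
T -> miss, frames (D T)
D -> hit
P -> miss, frames (D T P)
T -> hit
P -> hit
K -> miss, frames (D T P K)
P -> hit
H -> miss, evict P, frames (D T K H)
R -> miss, evict D, frames (T K H R)
G -> miss, evict K, frames (T H R G)
H -> hit
R -> hit
H -> hit
T -> hit
G -> hit
H -> hit
G -> hit
K -> miss, evict G, frames (T H R K)
T -> hit
Hits: 12 of 20 references → 12/20 = 0.6000.

0.60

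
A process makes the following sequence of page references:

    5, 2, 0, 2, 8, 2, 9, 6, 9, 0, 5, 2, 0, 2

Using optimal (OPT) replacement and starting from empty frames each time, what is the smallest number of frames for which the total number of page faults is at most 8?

f=1: 14 faults
f=2: 9 faults
f=3: 8 faults
f=4: 7 faults
f=5: 6 faults
f=6: 6 faults
Smallest f with faults ≤ 8 is 3.

3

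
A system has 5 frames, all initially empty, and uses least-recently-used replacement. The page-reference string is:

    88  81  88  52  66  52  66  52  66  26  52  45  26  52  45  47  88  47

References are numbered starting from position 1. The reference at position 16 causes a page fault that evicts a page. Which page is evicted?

pos 1: 88 → fault, frames {88}
pos 2: 81 → fault, frames {88,81}
pos 3: 88 → hit
pos 4: 52 → fault, frames {81,88,52}
pos 5: 66 → fault, frames {81,88,52,66}
pos 6: 52 → hit
pos 7: 66 → hit
pos 8: 52 → hit
pos 9: 66 → hit
pos 10: 26 → fault, frames {81,88,52,66,26}
pos 11: 52 → hit
pos 12: 45 → fault, evict 81, frames {88,66,26,52,45}
pos 13: 26 → hit
pos 14: 52 → hit
pos 15: 45 → hit
pos 16: 47 → fault, evict 88, frames {66,26,52,45,47}
At position 16, page 88 is evicted.

88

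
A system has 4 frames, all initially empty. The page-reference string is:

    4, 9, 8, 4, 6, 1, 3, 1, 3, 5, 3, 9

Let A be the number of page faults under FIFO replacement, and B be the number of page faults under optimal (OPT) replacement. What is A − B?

1

Under FIFO: F F F . F F F . . F . F → 8 faults.
Under OPT: F F F . F F F . . F . . → 7 faults.
A − B = 8 − 7 = 1.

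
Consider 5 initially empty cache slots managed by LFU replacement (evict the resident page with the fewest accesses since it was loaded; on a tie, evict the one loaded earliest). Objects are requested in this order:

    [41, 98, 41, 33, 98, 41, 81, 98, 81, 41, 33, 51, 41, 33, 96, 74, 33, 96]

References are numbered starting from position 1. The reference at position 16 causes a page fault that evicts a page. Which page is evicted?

96

pos 1: 41 -> fault, frames [41]
pos 2: 98 -> fault, frames [41, 98]
pos 3: 41 -> hit
pos 4: 33 -> fault, frames [41, 98, 33]
pos 5: 98 -> hit
pos 6: 41 -> hit
pos 7: 81 -> fault, frames [41, 98, 33, 81]
pos 8: 98 -> hit
pos 9: 81 -> hit
pos 10: 41 -> hit
pos 11: 33 -> hit
pos 12: 51 -> fault, frames [41, 98, 33, 81, 51]
pos 13: 41 -> hit
pos 14: 33 -> hit
pos 15: 96 -> fault, evict 51, frames [41, 98, 33, 81, 96]
pos 16: 74 -> fault, evict 96, frames [41, 98, 33, 81, 74]
At position 16, page 96 is evicted.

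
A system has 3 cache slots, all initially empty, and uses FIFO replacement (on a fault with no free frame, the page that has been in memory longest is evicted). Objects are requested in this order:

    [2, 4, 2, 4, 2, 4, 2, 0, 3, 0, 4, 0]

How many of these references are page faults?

4

2: miss, frames (2)
4: miss, frames (2 4)
2: hit
4: hit
2: hit
4: hit
2: hit
0: miss, frames (2 4 0)
3: miss, evict 2, frames (4 0 3)
0: hit
4: hit
0: hit
Page faults: 4.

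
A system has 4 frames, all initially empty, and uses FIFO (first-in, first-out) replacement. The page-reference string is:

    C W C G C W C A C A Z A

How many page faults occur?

C: miss, frames (C)
W: miss, frames (C W)
C: hit
G: miss, frames (C W G)
C: hit
W: hit
C: hit
A: miss, frames (C W G A)
C: hit
A: hit
Z: miss, evict C, frames (W G A Z)
A: hit
Page faults: 5.

5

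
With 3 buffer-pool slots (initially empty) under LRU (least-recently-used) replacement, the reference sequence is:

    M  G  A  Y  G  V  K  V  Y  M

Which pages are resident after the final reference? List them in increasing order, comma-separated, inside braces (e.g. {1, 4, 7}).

{M, V, Y}

M: miss, frames (M)
G: miss, frames (M G)
A: miss, frames (M G A)
Y: miss, evict M, frames (G A Y)
G: hit
V: miss, evict A, frames (Y G V)
K: miss, evict Y, frames (G V K)
V: hit
Y: miss, evict G, frames (K V Y)
M: miss, evict K, frames (V Y M)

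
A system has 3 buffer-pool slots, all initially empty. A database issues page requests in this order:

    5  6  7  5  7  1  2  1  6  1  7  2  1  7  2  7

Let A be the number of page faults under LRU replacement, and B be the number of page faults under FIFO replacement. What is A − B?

Under LRU: F F F . . F F . F . F F . . . . → 8 faults.
Under FIFO: F F F . . F F . F . F . F . F . → 9 faults.
A − B = 8 − 9 = -1.

-1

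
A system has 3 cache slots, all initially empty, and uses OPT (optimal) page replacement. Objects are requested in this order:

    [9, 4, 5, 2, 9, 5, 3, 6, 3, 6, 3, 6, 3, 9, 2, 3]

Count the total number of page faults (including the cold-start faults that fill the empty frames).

9 → miss, frames (9)
4 → miss, frames (9 4)
5 → miss, frames (9 4 5)
2 → miss, evict 4, frames (9 5 2)
9 → hit
5 → hit
3 → miss, evict 5, frames (9 2 3)
6 → miss, evict 2, frames (9 3 6)
3 → hit
6 → hit
3 → hit
6 → hit
3 → hit
9 → hit
2 → miss, evict 6, frames (9 3 2)
3 → hit
Page faults: 7.

7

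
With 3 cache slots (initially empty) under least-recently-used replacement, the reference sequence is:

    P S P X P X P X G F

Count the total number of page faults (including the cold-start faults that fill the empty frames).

5

P: miss, frames (P)
S: miss, frames (P S)
P: hit
X: miss, frames (S P X)
P: hit
X: hit
P: hit
X: hit
G: miss, evict S, frames (P X G)
F: miss, evict P, frames (X G F)
Page faults: 5.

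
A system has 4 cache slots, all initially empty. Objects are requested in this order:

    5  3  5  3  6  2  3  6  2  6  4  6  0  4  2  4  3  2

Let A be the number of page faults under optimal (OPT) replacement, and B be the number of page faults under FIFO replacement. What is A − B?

Under OPT: F F . . F F . . . . F . F . . . . . → 6 faults.
Under FIFO: F F . . F F . . . . F . F . . . F . → 7 faults.
A − B = 6 − 7 = -1.

-1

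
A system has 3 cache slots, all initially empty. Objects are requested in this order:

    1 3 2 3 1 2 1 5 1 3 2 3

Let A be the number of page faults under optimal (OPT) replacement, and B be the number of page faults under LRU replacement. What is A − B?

Under OPT: F F F . . . . F . . F . → 5 faults.
Under LRU: F F F . . . . F . F F . → 6 faults.
A − B = 5 − 6 = -1.

-1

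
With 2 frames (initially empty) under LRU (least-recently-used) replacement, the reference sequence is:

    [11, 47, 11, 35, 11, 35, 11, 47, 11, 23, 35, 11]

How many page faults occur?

7

11: miss, frames (11)
47: miss, frames (11 47)
11: hit
35: miss, evict 47, frames (11 35)
11: hit
35: hit
11: hit
47: miss, evict 35, frames (11 47)
11: hit
23: miss, evict 47, frames (11 23)
35: miss, evict 11, frames (23 35)
11: miss, evict 23, frames (35 11)
Page faults: 7.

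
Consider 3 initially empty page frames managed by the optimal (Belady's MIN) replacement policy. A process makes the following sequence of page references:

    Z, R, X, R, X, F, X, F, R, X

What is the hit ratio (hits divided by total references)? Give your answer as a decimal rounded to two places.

0.60

Z → fault, frames (Z)
R → fault, frames (Z R)
X → fault, frames (Z R X)
R → hit
X → hit
F → fault, evict Z, frames (R X F)
X → hit
F → hit
R → hit
X → hit
Hits: 6 of 10 references → 6/10 = 0.6000.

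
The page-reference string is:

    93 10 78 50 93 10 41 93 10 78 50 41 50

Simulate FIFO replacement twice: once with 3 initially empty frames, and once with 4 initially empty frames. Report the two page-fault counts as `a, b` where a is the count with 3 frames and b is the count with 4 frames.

3 frames: F F F F F F F . . F F . . → 9 faults.
4 frames: F F F F . . F F F F F F . → 10 faults.
10 > 9: adding a frame increased faults — Belady's anomaly.

9, 10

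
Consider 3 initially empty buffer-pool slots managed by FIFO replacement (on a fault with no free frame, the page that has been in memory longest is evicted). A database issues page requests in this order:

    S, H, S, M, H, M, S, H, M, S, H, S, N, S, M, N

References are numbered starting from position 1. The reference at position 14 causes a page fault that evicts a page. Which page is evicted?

H

pos 1: S -> miss, frames (S)
pos 2: H -> miss, frames (S H)
pos 3: S -> hit
pos 4: M -> miss, frames (S H M)
pos 5: H -> hit
pos 6: M -> hit
pos 7: S -> hit
pos 8: H -> hit
pos 9: M -> hit
pos 10: S -> hit
pos 11: H -> hit
pos 12: S -> hit
pos 13: N -> miss, evict S, frames (H M N)
pos 14: S -> miss, evict H, frames (M N S)
At position 14, page H is evicted.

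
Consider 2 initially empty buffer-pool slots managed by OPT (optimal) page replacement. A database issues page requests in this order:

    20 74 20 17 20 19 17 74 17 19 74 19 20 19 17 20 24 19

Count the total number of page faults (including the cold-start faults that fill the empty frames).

20 → miss, frames (20)
74 → miss, frames (20 74)
20 → hit
17 → miss, evict 74, frames (20 17)
20 → hit
19 → miss, evict 20, frames (17 19)
17 → hit
74 → miss, evict 19, frames (17 74)
17 → hit
19 → miss, evict 17, frames (74 19)
74 → hit
19 → hit
20 → miss, evict 74, frames (19 20)
19 → hit
17 → miss, evict 19, frames (20 17)
20 → hit
24 → miss, evict 17, frames (20 24)
19 → miss, evict 24, frames (20 19)
Page faults: 10.

10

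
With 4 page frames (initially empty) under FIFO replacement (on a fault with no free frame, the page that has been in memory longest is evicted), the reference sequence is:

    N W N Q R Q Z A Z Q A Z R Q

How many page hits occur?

8

N → fault, frames (N)
W → fault, frames (N W)
N → hit
Q → fault, frames (N W Q)
R → fault, frames (N W Q R)
Q → hit
Z → fault, evict N, frames (W Q R Z)
A → fault, evict W, frames (Q R Z A)
Z → hit
Q → hit
A → hit
Z → hit
R → hit
Q → hit
Hits: 8.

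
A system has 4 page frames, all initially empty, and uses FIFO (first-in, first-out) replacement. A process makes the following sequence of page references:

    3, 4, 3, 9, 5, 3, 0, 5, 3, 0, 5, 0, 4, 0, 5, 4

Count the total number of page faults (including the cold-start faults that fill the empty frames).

3: miss, frames [3]
4: miss, frames [3, 4]
3: hit
9: miss, frames [3, 4, 9]
5: miss, frames [3, 4, 9, 5]
3: hit
0: miss, evict 3, frames [4, 9, 5, 0]
5: hit
3: miss, evict 4, frames [9, 5, 0, 3]
0: hit
5: hit
0: hit
4: miss, evict 9, frames [5, 0, 3, 4]
0: hit
5: hit
4: hit
Page faults: 7.

7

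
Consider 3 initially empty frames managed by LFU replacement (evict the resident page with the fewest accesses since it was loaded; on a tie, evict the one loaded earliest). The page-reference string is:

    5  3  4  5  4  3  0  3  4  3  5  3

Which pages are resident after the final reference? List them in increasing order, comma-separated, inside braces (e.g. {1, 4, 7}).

5: miss, frames (5)
3: miss, frames (5 3)
4: miss, frames (5 3 4)
5: hit
4: hit
3: hit
0: miss, evict 5, frames (3 4 0)
3: hit
4: hit
3: hit
5: miss, evict 0, frames (3 4 5)
3: hit

{3, 4, 5}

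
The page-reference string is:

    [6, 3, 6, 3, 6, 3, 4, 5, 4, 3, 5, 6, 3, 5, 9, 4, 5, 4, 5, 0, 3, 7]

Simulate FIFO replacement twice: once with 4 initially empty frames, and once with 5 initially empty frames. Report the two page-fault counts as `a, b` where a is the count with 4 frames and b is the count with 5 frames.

4 frames: F F . . . . F F . . . . . . F . . . . F F F → 8 faults.
5 frames: F F . . . . F F . . . . . . F . . . . F . F → 7 faults.
7 < 8: adding a frame reduced faults, as is typical.

8, 7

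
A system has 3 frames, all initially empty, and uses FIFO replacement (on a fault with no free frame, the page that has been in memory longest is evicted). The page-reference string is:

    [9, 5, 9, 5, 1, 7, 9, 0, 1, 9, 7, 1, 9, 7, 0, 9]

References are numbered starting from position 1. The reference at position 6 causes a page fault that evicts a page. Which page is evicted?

9

pos 1: 9 -> fault, frames [9]
pos 2: 5 -> fault, frames [9, 5]
pos 3: 9 -> hit
pos 4: 5 -> hit
pos 5: 1 -> fault, frames [9, 5, 1]
pos 6: 7 -> fault, evict 9, frames [5, 1, 7]
At position 6, page 9 is evicted.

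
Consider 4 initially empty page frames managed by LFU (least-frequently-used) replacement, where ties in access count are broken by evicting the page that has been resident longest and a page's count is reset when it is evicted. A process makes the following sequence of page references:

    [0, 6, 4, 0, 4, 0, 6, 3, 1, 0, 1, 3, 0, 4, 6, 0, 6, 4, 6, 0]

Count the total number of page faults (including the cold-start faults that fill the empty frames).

7

0 → miss, frames [0]
6 → miss, frames [0, 6]
4 → miss, frames [0, 6, 4]
0 → hit
4 → hit
0 → hit
6 → hit
3 → miss, frames [0, 6, 4, 3]
1 → miss, evict 3, frames [0, 6, 4, 1]
0 → hit
1 → hit
3 → miss, evict 6, frames [0, 4, 1, 3]
0 → hit
4 → hit
6 → miss, evict 3, frames [0, 4, 1, 6]
0 → hit
6 → hit
4 → hit
6 → hit
0 → hit
Page faults: 7.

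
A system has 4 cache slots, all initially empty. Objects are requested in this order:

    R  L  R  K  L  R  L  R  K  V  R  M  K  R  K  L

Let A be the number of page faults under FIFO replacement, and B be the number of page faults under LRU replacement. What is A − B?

Under FIFO: F F . F . . . . . F . F . F . F → 7 faults.
Under LRU: F F . F . . . . . F . F . . . F → 6 faults.
A − B = 7 − 6 = 1.

1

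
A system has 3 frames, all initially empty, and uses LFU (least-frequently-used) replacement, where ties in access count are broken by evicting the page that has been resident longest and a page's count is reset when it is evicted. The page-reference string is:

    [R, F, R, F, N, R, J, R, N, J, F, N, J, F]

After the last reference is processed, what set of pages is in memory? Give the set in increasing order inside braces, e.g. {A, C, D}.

{F, J, R}

R: miss, frames (R)
F: miss, frames (R F)
R: hit
F: hit
N: miss, frames (R F N)
R: hit
J: miss, evict N, frames (R F J)
R: hit
N: miss, evict J, frames (R F N)
J: miss, evict N, frames (R F J)
F: hit
N: miss, evict J, frames (R F N)
J: miss, evict N, frames (R F J)
F: hit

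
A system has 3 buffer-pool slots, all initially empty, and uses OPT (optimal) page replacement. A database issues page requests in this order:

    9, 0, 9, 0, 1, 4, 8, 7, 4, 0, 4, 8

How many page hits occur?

5

9 → fault, frames (9)
0 → fault, frames (9 0)
9 → hit
0 → hit
1 → fault, frames (9 0 1)
4 → fault, evict 1, frames (9 0 4)
8 → fault, evict 9, frames (0 4 8)
7 → fault, evict 8, frames (0 4 7)
4 → hit
0 → hit
4 → hit
8 → fault, evict 7, frames (0 4 8)
Hits: 5.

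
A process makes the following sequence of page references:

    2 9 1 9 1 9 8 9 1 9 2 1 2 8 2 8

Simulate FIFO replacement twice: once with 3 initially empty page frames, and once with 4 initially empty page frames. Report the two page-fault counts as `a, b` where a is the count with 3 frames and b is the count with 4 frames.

5, 4

3 frames: F F F . . . F . . . F . . . . . → 5 faults.
4 frames: F F F . . . F . . . . . . . . . → 4 faults.
4 < 5: adding a frame reduced faults, as is typical.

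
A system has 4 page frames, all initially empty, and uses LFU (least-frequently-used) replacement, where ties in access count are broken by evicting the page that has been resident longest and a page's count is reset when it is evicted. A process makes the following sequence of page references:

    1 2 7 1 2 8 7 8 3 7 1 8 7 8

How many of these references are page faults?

6

1: fault, frames [1]
2: fault, frames [1, 2]
7: fault, frames [1, 2, 7]
1: hit
2: hit
8: fault, frames [1, 2, 7, 8]
7: hit
8: hit
3: fault, evict 1, frames [2, 7, 8, 3]
7: hit
1: fault, evict 3, frames [2, 7, 8, 1]
8: hit
7: hit
8: hit
Page faults: 6.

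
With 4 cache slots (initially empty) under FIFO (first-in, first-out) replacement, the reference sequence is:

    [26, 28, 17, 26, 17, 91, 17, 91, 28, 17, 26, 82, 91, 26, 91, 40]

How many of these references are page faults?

7

26: miss, frames {26}
28: miss, frames {26,28}
17: miss, frames {26,28,17}
26: hit
17: hit
91: miss, frames {26,28,17,91}
17: hit
91: hit
28: hit
17: hit
26: hit
82: miss, evict 26, frames {28,17,91,82}
91: hit
26: miss, evict 28, frames {17,91,82,26}
91: hit
40: miss, evict 17, frames {91,82,26,40}
Page faults: 7.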